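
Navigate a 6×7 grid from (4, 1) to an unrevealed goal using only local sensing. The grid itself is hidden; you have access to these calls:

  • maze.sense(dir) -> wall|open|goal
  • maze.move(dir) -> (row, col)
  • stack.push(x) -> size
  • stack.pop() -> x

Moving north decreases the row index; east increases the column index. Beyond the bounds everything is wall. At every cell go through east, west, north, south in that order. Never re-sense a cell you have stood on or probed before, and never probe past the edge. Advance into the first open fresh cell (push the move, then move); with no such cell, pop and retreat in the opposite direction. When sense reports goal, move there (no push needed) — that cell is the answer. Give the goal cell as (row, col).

Act: sense[dir→east]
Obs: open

Act: push[x→east]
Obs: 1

Act: move[dir→east]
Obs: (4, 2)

Act: sense[dir→east]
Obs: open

Act: push[x→east]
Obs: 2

Act: move[dir→east]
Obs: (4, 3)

Act: sense[dir→east]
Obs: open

Act: push[x→east]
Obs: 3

Act: move[dir→east]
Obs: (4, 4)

Act: sense[dir→east]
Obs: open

Act: push[x→east]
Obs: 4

Act: move[dir→east]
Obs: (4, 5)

Act: sense[dir→east]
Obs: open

Act: push[x→east]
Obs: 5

Act: move[dir→east]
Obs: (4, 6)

Act: sense[dir→north]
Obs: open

Act: push[x→north]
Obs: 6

Act: move[dir→north]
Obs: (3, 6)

Act: sense[dir→west]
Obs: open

Act: push[x→west]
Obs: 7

Act: move[dir→west]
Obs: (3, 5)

Act: sense[dir→west]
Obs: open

Act: push[x→west]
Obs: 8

Act: move[dir→west]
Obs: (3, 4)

Act: sense[dir→west]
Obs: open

Act: push[x→west]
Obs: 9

Act: move[dir→west]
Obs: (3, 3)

Act: sense[dir→west]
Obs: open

Act: push[x→west]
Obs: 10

Act: move[dir→west]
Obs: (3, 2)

Act: sense[dir→west]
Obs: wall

Act: sense[dir→north]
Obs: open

Act: push[x→north]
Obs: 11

Act: move[dir→north]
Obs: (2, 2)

Act: sense[dir→east]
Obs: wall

Act: sense[dir→west]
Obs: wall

Act: sense[dir→north]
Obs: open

Act: push[x→north]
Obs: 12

Act: move[dir→north]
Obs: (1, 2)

Act: sense[dir→east]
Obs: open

Act: push[x→east]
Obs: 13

Act: move[dir→east]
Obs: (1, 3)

Act: sense[dir→east]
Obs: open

Act: push[x→east]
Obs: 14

Act: move[dir→east]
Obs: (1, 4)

Act: sense[dir→east]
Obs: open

Act: push[x→east]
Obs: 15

Act: move[dir→east]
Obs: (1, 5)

Act: sense[dir→east]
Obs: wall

Act: sense[dir→north]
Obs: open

Act: push[x→north]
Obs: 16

Act: move[dir→north]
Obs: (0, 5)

Act: sense[dir→east]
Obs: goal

Act: move[dir→east]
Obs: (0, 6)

Answer: (0, 6)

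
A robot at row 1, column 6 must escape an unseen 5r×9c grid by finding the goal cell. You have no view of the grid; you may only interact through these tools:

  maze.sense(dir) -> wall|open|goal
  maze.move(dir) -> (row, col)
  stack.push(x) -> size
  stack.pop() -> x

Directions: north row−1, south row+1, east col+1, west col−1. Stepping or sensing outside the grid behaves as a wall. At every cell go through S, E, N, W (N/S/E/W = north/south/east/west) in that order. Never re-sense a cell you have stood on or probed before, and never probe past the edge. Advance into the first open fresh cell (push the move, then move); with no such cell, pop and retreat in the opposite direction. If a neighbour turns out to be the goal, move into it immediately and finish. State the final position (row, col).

-- maze.sense(dir=south) ~> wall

-- maze.sense(dir=east) ~> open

-- stack.push(x=east) ~> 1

-- maze.move(dir=east) ~> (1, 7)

-- maze.sense(dir=south) ~> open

-- stack.push(x=south) ~> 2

-- maze.move(dir=south) ~> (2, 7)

-- maze.sense(dir=south) ~> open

-- stack.push(x=south) ~> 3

-- maze.move(dir=south) ~> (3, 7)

-- maze.sense(dir=south) ~> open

-- stack.push(x=south) ~> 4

-- maze.move(dir=south) ~> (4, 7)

-- maze.sense(dir=east) ~> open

-- stack.push(x=east) ~> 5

-- maze.move(dir=east) ~> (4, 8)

-- maze.sense(dir=north) ~> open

-- stack.push(x=north) ~> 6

-- maze.move(dir=north) ~> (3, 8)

-- maze.sense(dir=north) ~> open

-- stack.push(x=north) ~> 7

-- maze.move(dir=north) ~> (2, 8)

-- maze.sense(dir=north) ~> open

-- stack.push(x=north) ~> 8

-- maze.move(dir=north) ~> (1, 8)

-- maze.sense(dir=north) ~> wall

-- stack.pop() ~> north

-- maze.move(dir=south) ~> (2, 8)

-- stack.pop() ~> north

-- maze.move(dir=south) ~> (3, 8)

-- stack.pop() ~> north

-- maze.move(dir=south) ~> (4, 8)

-- stack.pop() ~> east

-- maze.move(dir=west) ~> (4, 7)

-- maze.sense(dir=west) ~> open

-- stack.push(x=west) ~> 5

-- maze.move(dir=west) ~> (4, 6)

-- maze.sense(dir=north) ~> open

-- stack.push(x=north) ~> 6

-- maze.move(dir=north) ~> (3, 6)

-- maze.sense(dir=west) ~> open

-- stack.push(x=west) ~> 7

-- maze.move(dir=west) ~> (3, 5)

-- maze.sense(dir=south) ~> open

-- stack.push(x=south) ~> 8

-- maze.move(dir=south) ~> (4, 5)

-- maze.sense(dir=west) ~> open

-- stack.push(x=west) ~> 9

-- maze.move(dir=west) ~> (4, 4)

-- maze.sense(dir=north) ~> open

-- stack.push(x=north) ~> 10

-- maze.move(dir=north) ~> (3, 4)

-- maze.sense(dir=north) ~> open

-- stack.push(x=north) ~> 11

-- maze.move(dir=north) ~> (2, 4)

-- maze.sense(dir=east) ~> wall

-- maze.sense(dir=north) ~> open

-- stack.push(x=north) ~> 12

-- maze.move(dir=north) ~> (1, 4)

-- maze.sense(dir=east) ~> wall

-- maze.sense(dir=north) ~> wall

-- maze.sense(dir=west) ~> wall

-- stack.pop() ~> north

-- maze.move(dir=south) ~> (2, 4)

-- maze.sense(dir=west) ~> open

-- stack.push(x=west) ~> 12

-- maze.move(dir=west) ~> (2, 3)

-- maze.sense(dir=south) ~> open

-- stack.push(x=south) ~> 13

-- maze.move(dir=south) ~> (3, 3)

-- maze.sense(dir=south) ~> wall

-- maze.sense(dir=west) ~> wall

-- stack.pop() ~> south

-- maze.move(dir=north) ~> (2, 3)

-- maze.sense(dir=west) ~> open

-- stack.push(x=west) ~> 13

-- maze.move(dir=west) ~> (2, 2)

-- maze.sense(dir=north) ~> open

-- stack.push(x=north) ~> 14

-- maze.move(dir=north) ~> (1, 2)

-- maze.sense(dir=north) ~> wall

-- maze.sense(dir=west) ~> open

-- stack.push(x=west) ~> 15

-- maze.move(dir=west) ~> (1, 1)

-- maze.sense(dir=south) ~> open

-- stack.push(x=south) ~> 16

-- maze.move(dir=south) ~> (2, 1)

-- maze.sense(dir=south) ~> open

-- stack.push(x=south) ~> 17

-- maze.move(dir=south) ~> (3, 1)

-- maze.sense(dir=south) ~> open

-- stack.push(x=south) ~> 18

-- maze.move(dir=south) ~> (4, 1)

-- maze.sense(dir=east) ~> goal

-- maze.move(dir=east) ~> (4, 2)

Answer: (4, 2)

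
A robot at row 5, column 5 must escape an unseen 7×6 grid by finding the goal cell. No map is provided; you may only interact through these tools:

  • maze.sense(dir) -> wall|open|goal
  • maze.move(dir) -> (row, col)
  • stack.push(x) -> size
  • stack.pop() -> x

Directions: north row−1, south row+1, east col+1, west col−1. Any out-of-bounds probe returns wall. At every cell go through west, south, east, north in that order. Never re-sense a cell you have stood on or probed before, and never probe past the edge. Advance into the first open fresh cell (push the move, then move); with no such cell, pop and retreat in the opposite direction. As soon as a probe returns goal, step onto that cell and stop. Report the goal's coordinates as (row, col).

I run maze.sense(dir→west), giving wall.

I invoke maze.sense(dir→south), giving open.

I invoke stack.push(x→south), yielding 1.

I invoke maze.move(dir→south), and see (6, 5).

I use maze.sense(dir→west), and get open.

Invoking stack.push(x→west), : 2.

Invoking maze.move(dir→west), which returns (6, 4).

Now I run maze.sense(dir→west), and see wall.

I use stack.pop(), and get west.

I call maze.move(dir→east), giving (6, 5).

Calling stack.pop(), : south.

I use maze.move(dir→north), which returns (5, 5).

Invoking maze.sense(dir→north), giving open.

I invoke stack.push(x→north), : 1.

I run maze.move(dir→north), giving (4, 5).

Invoking maze.sense(dir→west), and get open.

Invoking stack.push(x→west), and see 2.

Next I call maze.move(dir→west), and observe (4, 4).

Now I run maze.sense(dir→west), which returns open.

Calling stack.push(x→west), and see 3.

I try maze.move(dir→west), : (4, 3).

Calling maze.sense(dir→west), and see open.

Now I run stack.push(x→west), giving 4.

I use maze.move(dir→west), which returns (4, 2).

Then maze.sense(dir→west), yielding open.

I call stack.push(x→west), and see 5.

I try maze.move(dir→west), and observe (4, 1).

Using maze.sense(dir→west), yielding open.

Next I call stack.push(x→west), and observe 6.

I try maze.move(dir→west), and observe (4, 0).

I call maze.sense(dir→south), and observe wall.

I invoke maze.sense(dir→north), → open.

I run stack.push(x→north), giving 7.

Invoking maze.move(dir→north), — result: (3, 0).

Now I run maze.sense(dir→east), and observe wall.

Invoking maze.sense(dir→north), and get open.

I invoke stack.push(x→north), and see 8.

I call maze.move(dir→north), and observe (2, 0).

Using maze.sense(dir→east), and observe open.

I call stack.push(x→east), and see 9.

Now I run maze.move(dir→east), which returns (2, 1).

I run maze.sense(dir→east), and get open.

Using stack.push(x→east), → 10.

Then maze.move(dir→east), — result: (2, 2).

Next I call maze.sense(dir→south), and see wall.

Next I call maze.sense(dir→east), — result: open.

I invoke stack.push(x→east), : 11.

I try maze.move(dir→east), yielding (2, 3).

Using maze.sense(dir→south), : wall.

Invoking maze.sense(dir→east), and observe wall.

Now I run maze.sense(dir→north), → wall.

Calling stack.pop, → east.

Invoking maze.move(dir→west), → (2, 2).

Then maze.sense(dir→north), and get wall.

I use stack.pop, giving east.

Now I run maze.move(dir→west), — result: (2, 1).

I call maze.sense(dir→north), yielding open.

I run stack.push(x→north), : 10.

Calling maze.move(dir→north), → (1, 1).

Calling maze.sense(dir→west), and get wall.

Next I call maze.sense(dir→north), which returns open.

Invoking stack.push(x→north), yielding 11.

Now I run maze.move(dir→north), which returns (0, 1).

Next I call maze.sense(dir→west), yielding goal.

I invoke maze.move(dir→west), giving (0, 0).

Answer: (0, 0)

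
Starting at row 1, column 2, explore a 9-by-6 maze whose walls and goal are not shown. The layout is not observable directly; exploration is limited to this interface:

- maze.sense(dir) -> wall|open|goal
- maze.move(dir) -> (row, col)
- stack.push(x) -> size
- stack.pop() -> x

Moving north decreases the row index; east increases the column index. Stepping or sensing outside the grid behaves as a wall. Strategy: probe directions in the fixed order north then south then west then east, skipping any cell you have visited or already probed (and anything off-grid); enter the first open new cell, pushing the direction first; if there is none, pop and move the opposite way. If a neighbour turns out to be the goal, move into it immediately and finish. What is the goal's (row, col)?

·→ sense(dir: north)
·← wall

·→ sense(dir: south)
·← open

·→ push(x: south)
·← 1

·→ move(dir: south)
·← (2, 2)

·→ sense(dir: south)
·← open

·→ push(x: south)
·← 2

·→ move(dir: south)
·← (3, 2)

·→ sense(dir: south)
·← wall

·→ sense(dir: west)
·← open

·→ push(x: west)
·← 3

·→ move(dir: west)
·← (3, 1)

·→ sense(dir: north)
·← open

·→ push(x: north)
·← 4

·→ move(dir: north)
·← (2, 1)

·→ sense(dir: north)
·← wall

·→ sense(dir: west)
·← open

·→ push(x: west)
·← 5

·→ move(dir: west)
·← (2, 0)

·→ sense(dir: north)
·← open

·→ push(x: north)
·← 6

·→ move(dir: north)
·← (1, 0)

·→ sense(dir: north)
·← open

·→ push(x: north)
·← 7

·→ move(dir: north)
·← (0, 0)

·→ sense(dir: east)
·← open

·→ push(x: east)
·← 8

·→ move(dir: east)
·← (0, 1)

·→ pop()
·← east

·→ move(dir: west)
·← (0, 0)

·→ pop()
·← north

·→ move(dir: south)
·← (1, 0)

·→ pop()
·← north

·→ move(dir: south)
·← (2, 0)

·→ sense(dir: south)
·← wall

·→ pop()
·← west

·→ move(dir: east)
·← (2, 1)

·→ pop()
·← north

·→ move(dir: south)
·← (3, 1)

·→ sense(dir: south)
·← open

·→ push(x: south)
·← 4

·→ move(dir: south)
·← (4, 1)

·→ sense(dir: south)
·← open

·→ push(x: south)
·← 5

·→ move(dir: south)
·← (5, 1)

·→ sense(dir: south)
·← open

·→ push(x: south)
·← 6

·→ move(dir: south)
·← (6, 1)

·→ sense(dir: south)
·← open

·→ push(x: south)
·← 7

·→ move(dir: south)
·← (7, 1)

·→ sense(dir: south)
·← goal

·→ move(dir: south)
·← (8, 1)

Answer: (8, 1)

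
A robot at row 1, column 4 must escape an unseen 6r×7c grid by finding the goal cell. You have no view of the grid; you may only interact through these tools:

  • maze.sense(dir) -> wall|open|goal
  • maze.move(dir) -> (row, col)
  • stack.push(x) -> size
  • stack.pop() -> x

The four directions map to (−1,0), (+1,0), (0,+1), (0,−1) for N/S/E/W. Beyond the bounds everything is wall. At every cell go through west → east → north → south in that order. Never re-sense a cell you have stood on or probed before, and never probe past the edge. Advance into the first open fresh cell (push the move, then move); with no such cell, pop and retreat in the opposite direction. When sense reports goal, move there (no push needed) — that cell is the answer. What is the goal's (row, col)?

~$ maze.sense west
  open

~$ stack.push west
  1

~$ maze.move west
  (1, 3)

~$ maze.sense west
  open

~$ stack.push west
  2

~$ maze.move west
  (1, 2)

~$ maze.sense west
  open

~$ stack.push west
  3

~$ maze.move west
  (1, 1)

~$ maze.sense west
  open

~$ stack.push west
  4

~$ maze.move west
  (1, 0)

~$ maze.sense north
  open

~$ stack.push north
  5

~$ maze.move north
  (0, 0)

~$ maze.sense east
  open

~$ stack.push east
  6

~$ maze.move east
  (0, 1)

~$ maze.sense east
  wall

~$ stack.pop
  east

~$ maze.move west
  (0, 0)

~$ stack.pop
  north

~$ maze.move south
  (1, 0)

~$ maze.sense south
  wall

~$ stack.pop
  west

~$ maze.move east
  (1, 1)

~$ maze.sense south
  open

~$ stack.push south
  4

~$ maze.move south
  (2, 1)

~$ maze.sense east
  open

~$ stack.push east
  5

~$ maze.move east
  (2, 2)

~$ maze.sense east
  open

~$ stack.push east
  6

~$ maze.move east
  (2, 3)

~$ maze.sense east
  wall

~$ maze.sense south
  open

~$ stack.push south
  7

~$ maze.move south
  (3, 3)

~$ maze.sense west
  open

~$ stack.push west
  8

~$ maze.move west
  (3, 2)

~$ maze.sense west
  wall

~$ maze.sense south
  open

~$ stack.push south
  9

~$ maze.move south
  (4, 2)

~$ maze.sense west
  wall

~$ maze.sense east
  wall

~$ maze.sense south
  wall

~$ stack.pop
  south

~$ maze.move north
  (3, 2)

~$ stack.pop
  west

~$ maze.move east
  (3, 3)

~$ maze.sense east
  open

~$ stack.push east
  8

~$ maze.move east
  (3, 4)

~$ maze.sense east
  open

~$ stack.push east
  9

~$ maze.move east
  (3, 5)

~$ maze.sense east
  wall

~$ maze.sense north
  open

~$ stack.push north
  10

~$ maze.move north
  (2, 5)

~$ maze.sense east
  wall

~$ maze.sense north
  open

~$ stack.push north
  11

~$ maze.move north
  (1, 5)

~$ maze.sense east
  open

~$ stack.push east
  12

~$ maze.move east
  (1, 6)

~$ maze.sense north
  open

~$ stack.push north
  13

~$ maze.move north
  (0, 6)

~$ maze.sense west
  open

~$ stack.push west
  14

~$ maze.move west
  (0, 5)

~$ maze.sense west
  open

~$ stack.push west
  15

~$ maze.move west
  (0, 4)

~$ maze.sense west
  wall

~$ stack.pop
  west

~$ maze.move east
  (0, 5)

~$ stack.pop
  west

~$ maze.move east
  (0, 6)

~$ stack.pop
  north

~$ maze.move south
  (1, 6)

~$ stack.pop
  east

~$ maze.move west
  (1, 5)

~$ stack.pop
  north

~$ maze.move south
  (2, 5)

~$ stack.pop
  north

~$ maze.move south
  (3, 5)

~$ maze.sense south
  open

~$ stack.push south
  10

~$ maze.move south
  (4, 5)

~$ maze.sense west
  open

~$ stack.push west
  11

~$ maze.move west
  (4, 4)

~$ maze.sense south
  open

~$ stack.push south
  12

~$ maze.move south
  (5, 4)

~$ maze.sense west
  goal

~$ maze.move west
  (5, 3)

Answer: (5, 3)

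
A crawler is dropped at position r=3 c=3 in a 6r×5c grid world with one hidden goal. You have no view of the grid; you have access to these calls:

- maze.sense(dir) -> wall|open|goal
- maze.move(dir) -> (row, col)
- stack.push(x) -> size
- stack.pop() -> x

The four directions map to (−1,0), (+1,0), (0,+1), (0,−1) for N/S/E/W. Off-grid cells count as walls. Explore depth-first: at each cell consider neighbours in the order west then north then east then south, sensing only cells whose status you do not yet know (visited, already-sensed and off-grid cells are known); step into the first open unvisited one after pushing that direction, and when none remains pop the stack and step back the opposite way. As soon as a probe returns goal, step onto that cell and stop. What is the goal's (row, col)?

$ maze.sense dir='west'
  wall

$ maze.sense dir='north'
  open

$ stack.push x='north'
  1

$ maze.move dir='north'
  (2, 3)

$ maze.sense dir='west'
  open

$ stack.push x='west'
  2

$ maze.move dir='west'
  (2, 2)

$ maze.sense dir='west'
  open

$ stack.push x='west'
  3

$ maze.move dir='west'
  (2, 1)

$ maze.sense dir='west'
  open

$ stack.push x='west'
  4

$ maze.move dir='west'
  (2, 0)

$ maze.sense dir='north'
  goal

$ maze.move dir='north'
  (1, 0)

Answer: (1, 0)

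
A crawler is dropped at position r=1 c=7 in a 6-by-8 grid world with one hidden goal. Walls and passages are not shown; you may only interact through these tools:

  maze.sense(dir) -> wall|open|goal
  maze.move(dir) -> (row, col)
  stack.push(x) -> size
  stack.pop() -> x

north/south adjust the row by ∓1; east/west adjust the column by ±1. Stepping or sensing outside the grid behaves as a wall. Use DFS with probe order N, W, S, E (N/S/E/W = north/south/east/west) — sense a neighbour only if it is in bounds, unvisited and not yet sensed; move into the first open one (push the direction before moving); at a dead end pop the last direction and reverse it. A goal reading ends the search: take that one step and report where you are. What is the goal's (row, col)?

Do: maze.sense[north]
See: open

Do: stack.push[north]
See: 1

Do: maze.move[north]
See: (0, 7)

Do: maze.sense[west]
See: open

Do: stack.push[west]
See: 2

Do: maze.move[west]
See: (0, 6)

Do: maze.sense[west]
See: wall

Do: maze.sense[south]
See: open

Do: stack.push[south]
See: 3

Do: maze.move[south]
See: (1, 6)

Do: maze.sense[west]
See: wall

Do: maze.sense[south]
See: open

Do: stack.push[south]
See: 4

Do: maze.move[south]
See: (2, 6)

Do: maze.sense[west]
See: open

Do: stack.push[west]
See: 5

Do: maze.move[west]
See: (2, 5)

Do: maze.sense[west]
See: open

Do: stack.push[west]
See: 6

Do: maze.move[west]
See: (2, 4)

Do: maze.sense[north]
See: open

Do: stack.push[north]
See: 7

Do: maze.move[north]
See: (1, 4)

Do: maze.sense[north]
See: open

Do: stack.push[north]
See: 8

Do: maze.move[north]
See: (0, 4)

Do: maze.sense[west]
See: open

Do: stack.push[west]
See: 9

Do: maze.move[west]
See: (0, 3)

Do: maze.sense[west]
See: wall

Do: maze.sense[south]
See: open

Do: stack.push[south]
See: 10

Do: maze.move[south]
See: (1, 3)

Do: maze.sense[west]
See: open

Do: stack.push[west]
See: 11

Do: maze.move[west]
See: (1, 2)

Do: maze.sense[west]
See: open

Do: stack.push[west]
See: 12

Do: maze.move[west]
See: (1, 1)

Do: maze.sense[north]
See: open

Do: stack.push[north]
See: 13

Do: maze.move[north]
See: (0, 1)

Do: maze.sense[west]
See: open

Do: stack.push[west]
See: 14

Do: maze.move[west]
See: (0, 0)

Do: maze.sense[south]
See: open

Do: stack.push[south]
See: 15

Do: maze.move[south]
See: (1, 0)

Do: maze.sense[south]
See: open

Do: stack.push[south]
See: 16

Do: maze.move[south]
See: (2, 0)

Do: maze.sense[south]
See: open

Do: stack.push[south]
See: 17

Do: maze.move[south]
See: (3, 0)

Do: maze.sense[south]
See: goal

Do: maze.move[south]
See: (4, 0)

Answer: (4, 0)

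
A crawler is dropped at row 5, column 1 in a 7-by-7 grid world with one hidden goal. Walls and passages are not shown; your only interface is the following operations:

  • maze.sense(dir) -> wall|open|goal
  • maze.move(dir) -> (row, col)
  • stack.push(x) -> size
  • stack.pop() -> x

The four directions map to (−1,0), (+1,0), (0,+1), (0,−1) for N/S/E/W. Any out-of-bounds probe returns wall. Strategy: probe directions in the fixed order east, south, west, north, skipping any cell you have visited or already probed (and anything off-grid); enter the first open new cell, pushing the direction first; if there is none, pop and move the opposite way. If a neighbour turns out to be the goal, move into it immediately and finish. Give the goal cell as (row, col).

Act: maze.sense[dir=east]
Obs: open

Act: stack.push[x=east]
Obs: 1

Act: maze.move[dir=east]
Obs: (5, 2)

Act: maze.sense[dir=east]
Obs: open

Act: stack.push[x=east]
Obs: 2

Act: maze.move[dir=east]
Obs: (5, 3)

Act: maze.sense[dir=east]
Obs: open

Act: stack.push[x=east]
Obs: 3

Act: maze.move[dir=east]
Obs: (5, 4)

Act: maze.sense[dir=east]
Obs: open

Act: stack.push[x=east]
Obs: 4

Act: maze.move[dir=east]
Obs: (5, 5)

Act: maze.sense[dir=east]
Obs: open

Act: stack.push[x=east]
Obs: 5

Act: maze.move[dir=east]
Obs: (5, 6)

Act: maze.sense[dir=south]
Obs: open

Act: stack.push[x=south]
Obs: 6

Act: maze.move[dir=south]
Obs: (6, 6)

Act: maze.sense[dir=west]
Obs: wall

Act: stack.pop[]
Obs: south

Act: maze.move[dir=north]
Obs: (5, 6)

Act: maze.sense[dir=north]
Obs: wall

Act: stack.pop[]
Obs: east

Act: maze.move[dir=west]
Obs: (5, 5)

Act: maze.sense[dir=north]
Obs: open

Act: stack.push[x=north]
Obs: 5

Act: maze.move[dir=north]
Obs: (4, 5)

Act: maze.sense[dir=west]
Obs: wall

Act: maze.sense[dir=north]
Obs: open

Act: stack.push[x=north]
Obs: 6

Act: maze.move[dir=north]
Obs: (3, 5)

Act: maze.sense[dir=east]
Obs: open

Act: stack.push[x=east]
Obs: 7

Act: maze.move[dir=east]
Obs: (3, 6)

Act: maze.sense[dir=north]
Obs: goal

Act: maze.move[dir=north]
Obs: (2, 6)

Answer: (2, 6)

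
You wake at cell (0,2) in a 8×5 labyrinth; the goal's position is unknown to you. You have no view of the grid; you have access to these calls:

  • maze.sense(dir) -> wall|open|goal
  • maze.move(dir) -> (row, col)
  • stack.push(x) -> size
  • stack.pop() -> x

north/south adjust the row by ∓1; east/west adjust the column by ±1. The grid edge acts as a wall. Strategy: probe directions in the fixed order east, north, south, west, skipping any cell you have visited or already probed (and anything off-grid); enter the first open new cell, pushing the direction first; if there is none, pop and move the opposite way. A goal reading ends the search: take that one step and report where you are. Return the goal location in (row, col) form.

-- maze.sense(dir: east) == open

-- stack.push(x: east) == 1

-- maze.move(dir: east) == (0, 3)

-- maze.sense(dir: east) == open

-- stack.push(x: east) == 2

-- maze.move(dir: east) == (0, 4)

-- maze.sense(dir: south) == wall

-- stack.pop() == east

-- maze.move(dir: west) == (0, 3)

-- maze.sense(dir: south) == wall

-- stack.pop() == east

-- maze.move(dir: west) == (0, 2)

-- maze.sense(dir: south) == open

-- stack.push(x: south) == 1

-- maze.move(dir: south) == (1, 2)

-- maze.sense(dir: south) == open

-- stack.push(x: south) == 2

-- maze.move(dir: south) == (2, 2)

-- maze.sense(dir: east) == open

-- stack.push(x: east) == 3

-- maze.move(dir: east) == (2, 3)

-- maze.sense(dir: east) == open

-- stack.push(x: east) == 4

-- maze.move(dir: east) == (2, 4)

-- maze.sense(dir: south) == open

-- stack.push(x: south) == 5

-- maze.move(dir: south) == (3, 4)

-- maze.sense(dir: south) == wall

-- maze.sense(dir: west) == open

-- stack.push(x: west) == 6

-- maze.move(dir: west) == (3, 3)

-- maze.sense(dir: south) == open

-- stack.push(x: south) == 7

-- maze.move(dir: south) == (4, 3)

-- maze.sense(dir: south) == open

-- stack.push(x: south) == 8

-- maze.move(dir: south) == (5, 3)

-- maze.sense(dir: east) == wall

-- maze.sense(dir: south) == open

-- stack.push(x: south) == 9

-- maze.move(dir: south) == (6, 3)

-- maze.sense(dir: east) == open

-- stack.push(x: east) == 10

-- maze.move(dir: east) == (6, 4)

-- maze.sense(dir: south) == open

-- stack.push(x: south) == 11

-- maze.move(dir: south) == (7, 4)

-- maze.sense(dir: west) == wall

-- stack.pop() == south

-- maze.move(dir: north) == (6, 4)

-- stack.pop() == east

-- maze.move(dir: west) == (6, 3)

-- maze.sense(dir: west) == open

-- stack.push(x: west) == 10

-- maze.move(dir: west) == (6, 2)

-- maze.sense(dir: north) == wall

-- maze.sense(dir: south) == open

-- stack.push(x: south) == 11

-- maze.move(dir: south) == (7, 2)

-- maze.sense(dir: west) == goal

-- maze.move(dir: west) == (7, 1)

Answer: (7, 1)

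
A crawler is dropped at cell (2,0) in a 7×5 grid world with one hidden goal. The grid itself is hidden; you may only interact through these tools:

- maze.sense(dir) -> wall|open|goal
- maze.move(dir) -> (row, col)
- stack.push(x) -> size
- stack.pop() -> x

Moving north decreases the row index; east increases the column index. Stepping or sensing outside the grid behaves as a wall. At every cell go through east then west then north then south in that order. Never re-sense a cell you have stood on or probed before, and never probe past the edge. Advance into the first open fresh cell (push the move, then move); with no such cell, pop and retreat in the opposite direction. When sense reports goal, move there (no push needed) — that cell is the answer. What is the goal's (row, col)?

·→ sense(dir='east')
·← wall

·→ sense(dir='north')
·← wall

·→ sense(dir='south')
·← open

·→ push(x='south')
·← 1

·→ move(dir='south')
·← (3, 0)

·→ sense(dir='east')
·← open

·→ push(x='east')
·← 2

·→ move(dir='east')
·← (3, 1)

·→ sense(dir='east')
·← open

·→ push(x='east')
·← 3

·→ move(dir='east')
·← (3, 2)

·→ sense(dir='east')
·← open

·→ push(x='east')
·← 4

·→ move(dir='east')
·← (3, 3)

·→ sense(dir='east')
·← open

·→ push(x='east')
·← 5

·→ move(dir='east')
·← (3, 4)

·→ sense(dir='north')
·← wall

·→ sense(dir='south')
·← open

·→ push(x='south')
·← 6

·→ move(dir='south')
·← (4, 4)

·→ sense(dir='west')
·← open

·→ push(x='west')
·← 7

·→ move(dir='west')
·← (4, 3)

·→ sense(dir='west')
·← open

·→ push(x='west')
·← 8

·→ move(dir='west')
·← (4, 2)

·→ sense(dir='west')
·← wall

·→ sense(dir='south')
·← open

·→ push(x='south')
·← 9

·→ move(dir='south')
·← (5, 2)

·→ sense(dir='east')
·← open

·→ push(x='east')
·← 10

·→ move(dir='east')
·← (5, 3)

·→ sense(dir='east')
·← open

·→ push(x='east')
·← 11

·→ move(dir='east')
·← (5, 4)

·→ sense(dir='south')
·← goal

·→ move(dir='south')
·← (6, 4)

Answer: (6, 4)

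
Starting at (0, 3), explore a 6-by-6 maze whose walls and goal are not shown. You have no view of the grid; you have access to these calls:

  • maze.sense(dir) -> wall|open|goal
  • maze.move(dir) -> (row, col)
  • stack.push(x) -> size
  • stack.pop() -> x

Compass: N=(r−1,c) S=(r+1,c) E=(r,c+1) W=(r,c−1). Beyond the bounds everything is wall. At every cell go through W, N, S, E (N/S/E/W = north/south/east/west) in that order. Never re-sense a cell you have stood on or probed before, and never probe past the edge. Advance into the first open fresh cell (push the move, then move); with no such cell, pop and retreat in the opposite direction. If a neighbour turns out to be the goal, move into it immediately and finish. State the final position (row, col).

! sense(dir='west') ~> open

! push(x='west') ~> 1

! move(dir='west') ~> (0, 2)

! sense(dir='west') ~> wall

! sense(dir='south') ~> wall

! pop() ~> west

! move(dir='east') ~> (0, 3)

! sense(dir='south') ~> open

! push(x='south') ~> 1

! move(dir='south') ~> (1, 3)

! sense(dir='south') ~> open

! push(x='south') ~> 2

! move(dir='south') ~> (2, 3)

! sense(dir='west') ~> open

! push(x='west') ~> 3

! move(dir='west') ~> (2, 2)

! sense(dir='west') ~> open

! push(x='west') ~> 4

! move(dir='west') ~> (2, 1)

! sense(dir='west') ~> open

! push(x='west') ~> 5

! move(dir='west') ~> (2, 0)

! sense(dir='north') ~> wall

! sense(dir='south') ~> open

! push(x='south') ~> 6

! move(dir='south') ~> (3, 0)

! sense(dir='south') ~> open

! push(x='south') ~> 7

! move(dir='south') ~> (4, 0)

! sense(dir='south') ~> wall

! sense(dir='east') ~> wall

! pop() ~> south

! move(dir='north') ~> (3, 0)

! sense(dir='east') ~> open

! push(x='east') ~> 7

! move(dir='east') ~> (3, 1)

! sense(dir='east') ~> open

! push(x='east') ~> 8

! move(dir='east') ~> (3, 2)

! sense(dir='south') ~> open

! push(x='south') ~> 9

! move(dir='south') ~> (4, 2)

! sense(dir='south') ~> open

! push(x='south') ~> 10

! move(dir='south') ~> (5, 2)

! sense(dir='west') ~> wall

! sense(dir='east') ~> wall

! pop() ~> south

! move(dir='north') ~> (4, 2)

! sense(dir='east') ~> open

! push(x='east') ~> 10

! move(dir='east') ~> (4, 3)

! sense(dir='north') ~> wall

! sense(dir='east') ~> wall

! pop() ~> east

! move(dir='west') ~> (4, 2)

! pop() ~> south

! move(dir='north') ~> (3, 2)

! pop() ~> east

! move(dir='west') ~> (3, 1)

! pop() ~> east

! move(dir='west') ~> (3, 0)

! pop() ~> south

! move(dir='north') ~> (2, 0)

! pop() ~> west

! move(dir='east') ~> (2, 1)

! sense(dir='north') ~> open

! push(x='north') ~> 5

! move(dir='north') ~> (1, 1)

! pop() ~> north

! move(dir='south') ~> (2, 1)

! pop() ~> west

! move(dir='east') ~> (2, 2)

! pop() ~> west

! move(dir='east') ~> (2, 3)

! sense(dir='east') ~> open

! push(x='east') ~> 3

! move(dir='east') ~> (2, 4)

! sense(dir='north') ~> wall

! sense(dir='south') ~> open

! push(x='south') ~> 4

! move(dir='south') ~> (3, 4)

! sense(dir='east') ~> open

! push(x='east') ~> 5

! move(dir='east') ~> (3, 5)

! sense(dir='north') ~> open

! push(x='north') ~> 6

! move(dir='north') ~> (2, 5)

! sense(dir='north') ~> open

! push(x='north') ~> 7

! move(dir='north') ~> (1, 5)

! sense(dir='north') ~> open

! push(x='north') ~> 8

! move(dir='north') ~> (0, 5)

! sense(dir='west') ~> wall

! pop() ~> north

! move(dir='south') ~> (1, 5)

! pop() ~> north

! move(dir='south') ~> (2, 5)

! pop() ~> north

! move(dir='south') ~> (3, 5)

! sense(dir='south') ~> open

! push(x='south') ~> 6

! move(dir='south') ~> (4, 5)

! sense(dir='south') ~> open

! push(x='south') ~> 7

! move(dir='south') ~> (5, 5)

! sense(dir='west') ~> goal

! move(dir='west') ~> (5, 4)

Answer: (5, 4)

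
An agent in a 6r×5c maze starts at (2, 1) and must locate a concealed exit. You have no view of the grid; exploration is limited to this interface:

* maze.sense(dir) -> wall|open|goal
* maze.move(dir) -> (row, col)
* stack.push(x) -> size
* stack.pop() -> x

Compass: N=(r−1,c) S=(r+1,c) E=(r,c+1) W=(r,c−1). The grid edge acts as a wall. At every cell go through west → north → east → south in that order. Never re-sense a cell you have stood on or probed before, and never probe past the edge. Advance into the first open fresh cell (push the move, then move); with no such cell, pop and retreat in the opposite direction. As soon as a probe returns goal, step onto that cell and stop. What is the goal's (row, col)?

Act: maze.sense[dir=west]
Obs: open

Act: stack.push[x=west]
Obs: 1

Act: maze.move[dir=west]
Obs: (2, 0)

Act: maze.sense[dir=north]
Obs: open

Act: stack.push[x=north]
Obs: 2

Act: maze.move[dir=north]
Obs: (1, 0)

Act: maze.sense[dir=north]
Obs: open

Act: stack.push[x=north]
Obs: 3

Act: maze.move[dir=north]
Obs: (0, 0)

Act: maze.sense[dir=east]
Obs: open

Act: stack.push[x=east]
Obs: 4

Act: maze.move[dir=east]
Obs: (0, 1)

Act: maze.sense[dir=east]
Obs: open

Act: stack.push[x=east]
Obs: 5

Act: maze.move[dir=east]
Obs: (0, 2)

Act: maze.sense[dir=east]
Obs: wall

Act: maze.sense[dir=south]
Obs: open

Act: stack.push[x=south]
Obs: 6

Act: maze.move[dir=south]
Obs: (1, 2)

Act: maze.sense[dir=west]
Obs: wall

Act: maze.sense[dir=east]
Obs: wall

Act: maze.sense[dir=south]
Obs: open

Act: stack.push[x=south]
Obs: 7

Act: maze.move[dir=south]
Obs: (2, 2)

Act: maze.sense[dir=east]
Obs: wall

Act: maze.sense[dir=south]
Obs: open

Act: stack.push[x=south]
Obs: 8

Act: maze.move[dir=south]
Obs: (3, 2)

Act: maze.sense[dir=west]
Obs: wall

Act: maze.sense[dir=east]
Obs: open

Act: stack.push[x=east]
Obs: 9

Act: maze.move[dir=east]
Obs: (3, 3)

Act: maze.sense[dir=east]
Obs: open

Act: stack.push[x=east]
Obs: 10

Act: maze.move[dir=east]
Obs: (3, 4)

Act: maze.sense[dir=north]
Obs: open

Act: stack.push[x=north]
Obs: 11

Act: maze.move[dir=north]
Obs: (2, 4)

Act: maze.sense[dir=north]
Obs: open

Act: stack.push[x=north]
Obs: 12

Act: maze.move[dir=north]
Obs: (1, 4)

Act: maze.sense[dir=north]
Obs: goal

Act: maze.move[dir=north]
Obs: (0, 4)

Answer: (0, 4)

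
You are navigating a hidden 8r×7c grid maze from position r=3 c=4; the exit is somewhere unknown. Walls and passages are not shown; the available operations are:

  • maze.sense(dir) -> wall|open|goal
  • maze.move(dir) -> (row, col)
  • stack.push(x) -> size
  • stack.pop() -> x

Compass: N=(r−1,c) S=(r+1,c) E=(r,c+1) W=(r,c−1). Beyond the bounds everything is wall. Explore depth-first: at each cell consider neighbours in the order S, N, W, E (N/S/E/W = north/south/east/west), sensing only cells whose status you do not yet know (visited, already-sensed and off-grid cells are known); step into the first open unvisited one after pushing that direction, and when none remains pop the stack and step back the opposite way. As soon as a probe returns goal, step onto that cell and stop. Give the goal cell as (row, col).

>> sense(south)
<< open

>> push(south)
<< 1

>> move(south)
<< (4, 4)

>> sense(south)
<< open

>> push(south)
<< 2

>> move(south)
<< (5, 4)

>> sense(south)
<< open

>> push(south)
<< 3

>> move(south)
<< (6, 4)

>> sense(south)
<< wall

>> sense(west)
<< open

>> push(west)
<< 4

>> move(west)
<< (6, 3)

>> sense(south)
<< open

>> push(south)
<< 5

>> move(south)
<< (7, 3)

>> sense(west)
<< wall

>> pop()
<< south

>> move(north)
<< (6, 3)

>> sense(north)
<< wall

>> sense(west)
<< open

>> push(west)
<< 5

>> move(west)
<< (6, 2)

>> sense(north)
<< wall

>> sense(west)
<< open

>> push(west)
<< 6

>> move(west)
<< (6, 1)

>> sense(south)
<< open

>> push(south)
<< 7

>> move(south)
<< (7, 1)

>> sense(west)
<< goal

>> move(west)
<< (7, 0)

Answer: (7, 0)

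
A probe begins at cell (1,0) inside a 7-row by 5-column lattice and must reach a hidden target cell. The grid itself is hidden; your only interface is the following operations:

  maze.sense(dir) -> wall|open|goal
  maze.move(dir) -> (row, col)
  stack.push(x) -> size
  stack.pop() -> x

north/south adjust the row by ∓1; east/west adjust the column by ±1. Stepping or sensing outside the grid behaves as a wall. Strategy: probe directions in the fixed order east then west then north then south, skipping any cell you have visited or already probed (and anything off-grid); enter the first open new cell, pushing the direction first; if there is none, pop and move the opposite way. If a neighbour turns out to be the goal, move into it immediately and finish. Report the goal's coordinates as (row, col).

-- sense(dir: east) => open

-- push(x: east) => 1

-- move(dir: east) => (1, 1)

-- sense(dir: east) => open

-- push(x: east) => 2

-- move(dir: east) => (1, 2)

-- sense(dir: east) => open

-- push(x: east) => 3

-- move(dir: east) => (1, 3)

-- sense(dir: east) => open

-- push(x: east) => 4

-- move(dir: east) => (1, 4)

-- sense(dir: north) => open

-- push(x: north) => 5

-- move(dir: north) => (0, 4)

-- sense(dir: west) => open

-- push(x: west) => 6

-- move(dir: west) => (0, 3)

-- sense(dir: west) => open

-- push(x: west) => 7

-- move(dir: west) => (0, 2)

-- sense(dir: west) => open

-- push(x: west) => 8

-- move(dir: west) => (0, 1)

-- sense(dir: west) => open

-- push(x: west) => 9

-- move(dir: west) => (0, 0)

-- pop() => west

-- move(dir: east) => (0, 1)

-- pop() => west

-- move(dir: east) => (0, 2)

-- pop() => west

-- move(dir: east) => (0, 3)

-- pop() => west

-- move(dir: east) => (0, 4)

-- pop() => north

-- move(dir: south) => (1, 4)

-- sense(dir: south) => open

-- push(x: south) => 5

-- move(dir: south) => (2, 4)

-- sense(dir: west) => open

-- push(x: west) => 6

-- move(dir: west) => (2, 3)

-- sense(dir: west) => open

-- push(x: west) => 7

-- move(dir: west) => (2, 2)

-- sense(dir: west) => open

-- push(x: west) => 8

-- move(dir: west) => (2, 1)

-- sense(dir: west) => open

-- push(x: west) => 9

-- move(dir: west) => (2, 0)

-- sense(dir: south) => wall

-- pop() => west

-- move(dir: east) => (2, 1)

-- sense(dir: south) => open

-- push(x: south) => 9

-- move(dir: south) => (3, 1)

-- sense(dir: east) => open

-- push(x: east) => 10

-- move(dir: east) => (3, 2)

-- sense(dir: east) => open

-- push(x: east) => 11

-- move(dir: east) => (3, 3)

-- sense(dir: east) => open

-- push(x: east) => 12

-- move(dir: east) => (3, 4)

-- sense(dir: south) => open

-- push(x: south) => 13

-- move(dir: south) => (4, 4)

-- sense(dir: west) => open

-- push(x: west) => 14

-- move(dir: west) => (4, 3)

-- sense(dir: west) => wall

-- sense(dir: south) => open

-- push(x: south) => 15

-- move(dir: south) => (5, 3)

-- sense(dir: east) => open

-- push(x: east) => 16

-- move(dir: east) => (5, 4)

-- sense(dir: south) => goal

-- move(dir: south) => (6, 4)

Answer: (6, 4)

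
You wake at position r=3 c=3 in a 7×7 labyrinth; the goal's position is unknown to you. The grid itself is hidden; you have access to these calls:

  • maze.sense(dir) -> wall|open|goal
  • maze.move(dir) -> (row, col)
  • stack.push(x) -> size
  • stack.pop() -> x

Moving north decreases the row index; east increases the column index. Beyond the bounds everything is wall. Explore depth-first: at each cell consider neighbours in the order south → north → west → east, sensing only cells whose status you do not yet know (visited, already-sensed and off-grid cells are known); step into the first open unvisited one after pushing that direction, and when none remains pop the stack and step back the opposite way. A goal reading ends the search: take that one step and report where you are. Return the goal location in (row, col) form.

-> maze.sense(dir→south)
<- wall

-> maze.sense(dir→north)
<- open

-> stack.push(x→north)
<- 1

-> maze.move(dir→north)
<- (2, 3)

-> maze.sense(dir→north)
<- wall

-> maze.sense(dir→west)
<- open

-> stack.push(x→west)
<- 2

-> maze.move(dir→west)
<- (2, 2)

-> maze.sense(dir→south)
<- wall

-> maze.sense(dir→north)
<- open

-> stack.push(x→north)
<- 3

-> maze.move(dir→north)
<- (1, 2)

-> maze.sense(dir→north)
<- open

-> stack.push(x→north)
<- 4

-> maze.move(dir→north)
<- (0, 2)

-> maze.sense(dir→west)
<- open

-> stack.push(x→west)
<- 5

-> maze.move(dir→west)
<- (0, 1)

-> maze.sense(dir→south)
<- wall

-> maze.sense(dir→west)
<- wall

-> stack.pop()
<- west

-> maze.move(dir→east)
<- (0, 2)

-> maze.sense(dir→east)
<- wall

-> stack.pop()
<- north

-> maze.move(dir→south)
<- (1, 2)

-> stack.pop()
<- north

-> maze.move(dir→south)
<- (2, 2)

-> maze.sense(dir→west)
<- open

-> stack.push(x→west)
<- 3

-> maze.move(dir→west)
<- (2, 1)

-> maze.sense(dir→south)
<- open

-> stack.push(x→south)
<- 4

-> maze.move(dir→south)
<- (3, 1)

-> maze.sense(dir→south)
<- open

-> stack.push(x→south)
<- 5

-> maze.move(dir→south)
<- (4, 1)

-> maze.sense(dir→south)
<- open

-> stack.push(x→south)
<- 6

-> maze.move(dir→south)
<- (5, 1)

-> maze.sense(dir→south)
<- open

-> stack.push(x→south)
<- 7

-> maze.move(dir→south)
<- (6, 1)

-> maze.sense(dir→west)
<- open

-> stack.push(x→west)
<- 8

-> maze.move(dir→west)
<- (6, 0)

-> maze.sense(dir→north)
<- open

-> stack.push(x→north)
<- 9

-> maze.move(dir→north)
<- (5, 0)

-> maze.sense(dir→north)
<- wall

-> stack.pop()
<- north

-> maze.move(dir→south)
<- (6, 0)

-> stack.pop()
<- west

-> maze.move(dir→east)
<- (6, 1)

-> maze.sense(dir→east)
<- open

-> stack.push(x→east)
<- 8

-> maze.move(dir→east)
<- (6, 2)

-> maze.sense(dir→north)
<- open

-> stack.push(x→north)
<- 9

-> maze.move(dir→north)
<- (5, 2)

-> maze.sense(dir→north)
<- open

-> stack.push(x→north)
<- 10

-> maze.move(dir→north)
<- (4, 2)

-> stack.pop()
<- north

-> maze.move(dir→south)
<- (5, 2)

-> maze.sense(dir→east)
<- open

-> stack.push(x→east)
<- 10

-> maze.move(dir→east)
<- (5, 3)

-> maze.sense(dir→south)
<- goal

-> maze.move(dir→south)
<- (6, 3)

Answer: (6, 3)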